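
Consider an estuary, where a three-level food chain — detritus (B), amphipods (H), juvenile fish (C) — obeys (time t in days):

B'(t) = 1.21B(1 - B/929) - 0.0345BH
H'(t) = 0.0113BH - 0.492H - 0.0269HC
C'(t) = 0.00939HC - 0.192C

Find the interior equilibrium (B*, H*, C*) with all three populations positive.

From dC/dt = 0: 0.00939H* = 0.192, so H* = 20.4.
From dB/dt = 0: 1.21(1 - B*/929) = 0.0345·20.4, giving B* = 929·(1 - 0.583) = 387.
From dH/dt = 0: 0.0113·387 - 0.492 = 0.0269C*, so C* = 3.89/0.0269 = 144.

B* ≈ 387, H* ≈ 20.4, C* ≈ 144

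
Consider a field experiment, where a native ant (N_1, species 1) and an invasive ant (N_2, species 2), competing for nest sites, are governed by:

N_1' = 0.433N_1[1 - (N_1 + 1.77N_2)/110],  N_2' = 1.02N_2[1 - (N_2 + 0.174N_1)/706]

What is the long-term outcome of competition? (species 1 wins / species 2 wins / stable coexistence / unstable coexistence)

Compare the nullcline intercepts: K1/α12 = 110/1.77 = 62.1 < K2 = 706; K2/α21 = 706/0.174 = 4060 > K1 = 110.
Since the inequalities point opposite ways, species 2 can invade but species 1 cannot.

species 2 excludes species 1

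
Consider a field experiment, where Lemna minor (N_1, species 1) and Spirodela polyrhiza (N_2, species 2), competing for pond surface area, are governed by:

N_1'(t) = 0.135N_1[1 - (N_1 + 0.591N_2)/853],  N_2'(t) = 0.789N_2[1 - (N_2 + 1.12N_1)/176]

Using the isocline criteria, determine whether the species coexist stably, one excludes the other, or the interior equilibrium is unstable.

species 1 excludes species 2

Compare the nullcline intercepts: K1/α12 = 853/0.591 = 1440 > K2 = 176; K2/α21 = 176/1.12 = 157 < K1 = 853.
Since the inequalities point opposite ways, species 1 can invade but species 2 cannot.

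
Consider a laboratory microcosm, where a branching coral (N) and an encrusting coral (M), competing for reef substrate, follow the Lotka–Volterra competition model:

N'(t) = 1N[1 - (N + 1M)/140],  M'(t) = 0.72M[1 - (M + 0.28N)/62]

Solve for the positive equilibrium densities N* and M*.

Setting both brackets to zero gives the nullclines N + 1M = 140 and 0.28N + M = 62.
Substituting M = 62 - 0.28N into the first: N(1 - 1·0.28) = 140 - 1·62.
So N* = 78/0.72 = 108, and then M* = 62 - 0.28·108 = 31.7.

N* ≈ 108, M* ≈ 31.7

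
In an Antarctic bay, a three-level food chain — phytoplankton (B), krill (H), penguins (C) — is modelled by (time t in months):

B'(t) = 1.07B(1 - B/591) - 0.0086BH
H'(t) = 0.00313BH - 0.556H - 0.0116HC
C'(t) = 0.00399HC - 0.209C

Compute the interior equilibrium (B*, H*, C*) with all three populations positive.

From dC/dt = 0: 0.00399H* = 0.209, so H* = 52.4.
From dB/dt = 0: 1.07(1 - B*/591) = 0.0086·52.4, giving B* = 591·(1 - 0.421) = 342.
From dH/dt = 0: 0.00313·342 - 0.556 = 0.0116C*, so C* = 0.515/0.0116 = 44.4.

B* ≈ 342, H* ≈ 52.4, C* ≈ 44.4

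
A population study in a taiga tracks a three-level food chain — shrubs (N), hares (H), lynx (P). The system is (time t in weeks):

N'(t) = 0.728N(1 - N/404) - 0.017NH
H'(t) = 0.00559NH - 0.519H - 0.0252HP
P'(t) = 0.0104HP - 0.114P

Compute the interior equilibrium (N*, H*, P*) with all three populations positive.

From dP/dt = 0: 0.0104H* = 0.114, so H* = 11.
From dN/dt = 0: 0.728(1 - N*/404) = 0.017·11, giving N* = 404·(1 - 0.256) = 301.
From dH/dt = 0: 0.00559·301 - 0.519 = 0.0252P*, so P* = 1.16/0.0252 = 46.1.

N* ≈ 301, H* ≈ 11, P* ≈ 46.1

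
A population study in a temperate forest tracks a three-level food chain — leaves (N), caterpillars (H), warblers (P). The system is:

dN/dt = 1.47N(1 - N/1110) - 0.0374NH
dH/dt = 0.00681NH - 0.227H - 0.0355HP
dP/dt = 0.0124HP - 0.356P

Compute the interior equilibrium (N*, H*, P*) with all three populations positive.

N* ≈ 299, H* ≈ 28.7, P* ≈ 51

From dP/dt = 0: 0.0124H* = 0.356, so H* = 28.7.
From dN/dt = 0: 1.47(1 - N*/1110) = 0.0374·28.7, giving N* = 1110·(1 - 0.73) = 299.
From dH/dt = 0: 0.00681·299 - 0.227 = 0.0355P*, so P* = 1.81/0.0355 = 51.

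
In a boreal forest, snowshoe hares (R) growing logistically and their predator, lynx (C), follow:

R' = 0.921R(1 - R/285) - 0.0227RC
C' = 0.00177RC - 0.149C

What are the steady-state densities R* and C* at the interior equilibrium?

From dC/dt = 0 with C > 0: 0.00177R* = 0.149, so R* = 84.2.
Substitute into dR/dt = 0: 0.921(1 - 84.2/285) = 0.0227C*.
The bracket is 0.705, giving C* = 0.649/0.0227 = 28.6.

R* ≈ 84.2, C* ≈ 28.6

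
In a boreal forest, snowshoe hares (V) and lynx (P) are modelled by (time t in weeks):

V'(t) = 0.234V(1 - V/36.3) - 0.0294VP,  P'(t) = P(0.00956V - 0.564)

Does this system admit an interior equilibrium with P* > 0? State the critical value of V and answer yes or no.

Threshold V = 59; K < 59, so no, the predator goes extinct.

The predator equation gives dP/dt > 0 only when V > 0.564/0.00956 = 59.
Without the predator, V → K = 36.3. Since 36.3 < 59, the predator cannot invade.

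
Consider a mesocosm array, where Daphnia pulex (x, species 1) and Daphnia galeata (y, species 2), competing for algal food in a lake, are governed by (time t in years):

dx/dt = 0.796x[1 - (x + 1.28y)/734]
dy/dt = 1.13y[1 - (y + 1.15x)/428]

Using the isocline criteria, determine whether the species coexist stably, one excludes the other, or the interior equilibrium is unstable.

species 1 excludes species 2

Compare the nullcline intercepts: K1/α12 = 734/1.28 = 573 > K2 = 428; K2/α21 = 428/1.15 = 372 < K1 = 734.
Since the inequalities point opposite ways, species 1 can invade but species 2 cannot.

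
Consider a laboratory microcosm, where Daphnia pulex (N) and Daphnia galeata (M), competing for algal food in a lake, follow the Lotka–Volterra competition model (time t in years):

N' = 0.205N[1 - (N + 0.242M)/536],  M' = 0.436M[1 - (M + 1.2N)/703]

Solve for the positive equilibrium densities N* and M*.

N* ≈ 516, M* ≈ 84.3

Setting both brackets to zero gives the nullclines N + 0.242M = 536 and 1.2N + M = 703.
Substituting M = 703 - 1.2N into the first: N(1 - 0.242·1.2) = 536 - 0.242·703.
So N* = 366/0.71 = 516, and then M* = 703 - 1.2·516 = 84.3.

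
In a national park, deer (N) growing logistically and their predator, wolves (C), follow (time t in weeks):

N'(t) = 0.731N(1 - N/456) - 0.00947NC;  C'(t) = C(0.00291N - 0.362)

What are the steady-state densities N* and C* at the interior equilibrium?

N* ≈ 124, C* ≈ 56.1

From dC/dt = 0 with C > 0: 0.00291N* = 0.362, so N* = 124.
Substitute into dN/dt = 0: 0.731(1 - 124/456) = 0.00947C*.
The bracket is 0.727, giving C* = 0.532/0.00947 = 56.1.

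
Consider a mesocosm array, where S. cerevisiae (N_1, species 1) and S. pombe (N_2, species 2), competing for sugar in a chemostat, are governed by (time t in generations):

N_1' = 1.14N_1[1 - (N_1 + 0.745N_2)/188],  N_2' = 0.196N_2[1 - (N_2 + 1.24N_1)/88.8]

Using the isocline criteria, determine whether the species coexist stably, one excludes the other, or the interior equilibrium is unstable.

species 1 excludes species 2

Compare the nullcline intercepts: K1/α12 = 188/0.745 = 252 > K2 = 88.8; K2/α21 = 88.8/1.24 = 71.6 < K1 = 188.
Since the inequalities point opposite ways, species 1 can invade but species 2 cannot.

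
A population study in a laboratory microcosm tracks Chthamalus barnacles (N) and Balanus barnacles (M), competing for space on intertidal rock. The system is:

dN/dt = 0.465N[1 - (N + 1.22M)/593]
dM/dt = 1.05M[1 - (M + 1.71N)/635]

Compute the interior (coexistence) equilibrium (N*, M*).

N* ≈ 167, M* ≈ 349

Setting both brackets to zero gives the nullclines N + 1.22M = 593 and 1.71N + M = 635.
Substituting M = 635 - 1.71N into the first: N(1 - 1.22·1.71) = 593 - 1.22·635.
So N* = -182/-1.09 = 167, and then M* = 635 - 1.71·167 = 349.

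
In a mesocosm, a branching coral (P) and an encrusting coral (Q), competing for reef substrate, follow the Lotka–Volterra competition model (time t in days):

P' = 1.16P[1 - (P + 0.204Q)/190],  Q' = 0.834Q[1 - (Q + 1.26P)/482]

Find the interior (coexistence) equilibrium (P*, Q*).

Setting both brackets to zero gives the nullclines P + 0.204Q = 190 and 1.26P + Q = 482.
Substituting Q = 482 - 1.26P into the first: P(1 - 0.204·1.26) = 190 - 0.204·482.
So P* = 91.7/0.743 = 123, and then Q* = 482 - 1.26·123 = 327.

P* ≈ 123, Q* ≈ 327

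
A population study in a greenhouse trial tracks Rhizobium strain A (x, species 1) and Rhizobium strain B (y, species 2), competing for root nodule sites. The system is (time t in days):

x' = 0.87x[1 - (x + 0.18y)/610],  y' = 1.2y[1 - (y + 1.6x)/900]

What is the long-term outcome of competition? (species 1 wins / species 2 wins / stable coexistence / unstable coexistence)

species 1 excludes species 2

Compare the nullcline intercepts: K1/α12 = 610/0.18 = 3390 > K2 = 900; K2/α21 = 900/1.6 = 562 < K1 = 610.
Since the inequalities point opposite ways, species 1 can invade but species 2 cannot.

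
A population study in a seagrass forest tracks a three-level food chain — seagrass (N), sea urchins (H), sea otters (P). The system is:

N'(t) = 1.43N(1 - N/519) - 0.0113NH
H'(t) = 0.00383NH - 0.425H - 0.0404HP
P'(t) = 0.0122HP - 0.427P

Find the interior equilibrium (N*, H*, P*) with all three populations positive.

From dP/dt = 0: 0.0122H* = 0.427, so H* = 35.
From dN/dt = 0: 1.43(1 - N*/519) = 0.0113·35, giving N* = 519·(1 - 0.277) = 375.
From dH/dt = 0: 0.00383·375 - 0.425 = 0.0404P*, so P* = 1.01/0.0404 = 25.1.

N* ≈ 375, H* ≈ 35, P* ≈ 25.1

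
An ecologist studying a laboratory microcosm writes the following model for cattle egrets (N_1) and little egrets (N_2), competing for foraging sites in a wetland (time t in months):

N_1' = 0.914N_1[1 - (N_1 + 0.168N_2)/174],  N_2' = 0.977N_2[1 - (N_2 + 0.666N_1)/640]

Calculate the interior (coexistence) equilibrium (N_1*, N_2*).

N_1* ≈ 74.9, N_2* ≈ 590

Setting both brackets to zero gives the nullclines N_1 + 0.168N_2 = 174 and 0.666N_1 + N_2 = 640.
Substituting N_2 = 640 - 0.666N_1 into the first: N_1(1 - 0.168·0.666) = 174 - 0.168·640.
So N_1* = 66.5/0.888 = 74.9, and then N_2* = 640 - 0.666·74.9 = 590.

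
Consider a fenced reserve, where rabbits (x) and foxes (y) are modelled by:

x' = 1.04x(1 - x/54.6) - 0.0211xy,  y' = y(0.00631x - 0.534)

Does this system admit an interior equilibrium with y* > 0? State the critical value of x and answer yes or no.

Threshold x = 84.6; K < 84.6, so no, the predator goes extinct.

The predator equation gives dy/dt > 0 only when x > 0.534/0.00631 = 84.6.
Without the predator, x → K = 54.6. Since 54.6 < 84.6, the predator cannot invade.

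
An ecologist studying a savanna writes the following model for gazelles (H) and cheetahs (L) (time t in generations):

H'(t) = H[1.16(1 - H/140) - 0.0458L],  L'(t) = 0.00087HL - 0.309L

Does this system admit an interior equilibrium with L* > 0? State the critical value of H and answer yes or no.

Threshold H = 355; K < 355, so no, the predator goes extinct.

The predator equation gives dL/dt > 0 only when H > 0.309/0.00087 = 355.
Without the predator, H → K = 140. Since 140 < 355, the predator cannot invade.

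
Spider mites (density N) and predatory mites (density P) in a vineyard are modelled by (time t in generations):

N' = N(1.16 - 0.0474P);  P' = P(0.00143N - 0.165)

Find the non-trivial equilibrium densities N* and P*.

Set dP/dt = 0 with P > 0: 0.00143N - 0.165 = 0, so N* = 0.165/0.00143 = 115.
Set dN/dt = 0 with N > 0: 1.16 - 0.0474P = 0, so P* = 1.16/0.0474 = 24.5.

N* ≈ 115, P* ≈ 24.5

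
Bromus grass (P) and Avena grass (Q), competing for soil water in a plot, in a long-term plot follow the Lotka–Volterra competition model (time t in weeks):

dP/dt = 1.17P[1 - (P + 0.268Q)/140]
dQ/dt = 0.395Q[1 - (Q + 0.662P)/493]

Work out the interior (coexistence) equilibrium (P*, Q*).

Setting both brackets to zero gives the nullclines P + 0.268Q = 140 and 0.662P + Q = 493.
Substituting Q = 493 - 0.662P into the first: P(1 - 0.268·0.662) = 140 - 0.268·493.
So P* = 7.88/0.823 = 9.57, and then Q* = 493 - 0.662·9.57 = 487.

P* ≈ 9.57, Q* ≈ 487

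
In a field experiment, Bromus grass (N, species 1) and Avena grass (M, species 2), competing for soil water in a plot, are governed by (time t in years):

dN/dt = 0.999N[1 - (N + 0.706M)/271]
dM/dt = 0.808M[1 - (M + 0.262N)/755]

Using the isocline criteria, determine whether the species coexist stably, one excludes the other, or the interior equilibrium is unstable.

Compare the nullcline intercepts: K1/α12 = 271/0.706 = 384 < K2 = 755; K2/α21 = 755/0.262 = 2880 > K1 = 271.
Since the inequalities point opposite ways, species 2 can invade but species 1 cannot.

species 2 excludes species 1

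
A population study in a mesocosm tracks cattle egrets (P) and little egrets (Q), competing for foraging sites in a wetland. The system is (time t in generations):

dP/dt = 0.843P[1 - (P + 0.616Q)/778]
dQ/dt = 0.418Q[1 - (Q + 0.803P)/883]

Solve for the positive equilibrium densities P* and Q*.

P* ≈ 463, Q* ≈ 511

Setting both brackets to zero gives the nullclines P + 0.616Q = 778 and 0.803P + Q = 883.
Substituting Q = 883 - 0.803P into the first: P(1 - 0.616·0.803) = 778 - 0.616·883.
So P* = 234/0.505 = 463, and then Q* = 883 - 0.803·463 = 511.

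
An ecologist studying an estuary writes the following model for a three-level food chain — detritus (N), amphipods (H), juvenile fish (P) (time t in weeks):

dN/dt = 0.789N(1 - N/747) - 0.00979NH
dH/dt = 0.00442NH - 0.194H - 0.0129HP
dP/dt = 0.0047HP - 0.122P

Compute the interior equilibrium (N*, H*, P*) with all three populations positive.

N* ≈ 506, H* ≈ 26, P* ≈ 158

From dP/dt = 0: 0.0047H* = 0.122, so H* = 26.
From dN/dt = 0: 0.789(1 - N*/747) = 0.00979·26, giving N* = 747·(1 - 0.322) = 506.
From dH/dt = 0: 0.00442·506 - 0.194 = 0.0129P*, so P* = 2.04/0.0129 = 158.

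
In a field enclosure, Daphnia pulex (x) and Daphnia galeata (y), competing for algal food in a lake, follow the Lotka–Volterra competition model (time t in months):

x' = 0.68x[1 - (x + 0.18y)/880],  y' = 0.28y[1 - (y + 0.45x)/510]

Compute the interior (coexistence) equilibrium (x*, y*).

x* ≈ 858, y* ≈ 124

Setting both brackets to zero gives the nullclines x + 0.18y = 880 and 0.45x + y = 510.
Substituting y = 510 - 0.45x into the first: x(1 - 0.18·0.45) = 880 - 0.18·510.
So x* = 788/0.919 = 858, and then y* = 510 - 0.45·858 = 124.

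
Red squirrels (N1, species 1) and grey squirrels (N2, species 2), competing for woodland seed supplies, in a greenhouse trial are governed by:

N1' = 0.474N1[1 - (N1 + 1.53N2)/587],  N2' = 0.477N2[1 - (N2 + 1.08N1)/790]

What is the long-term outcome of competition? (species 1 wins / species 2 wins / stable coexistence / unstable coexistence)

species 2 excludes species 1

Compare the nullcline intercepts: K1/α12 = 587/1.53 = 384 < K2 = 790; K2/α21 = 790/1.08 = 731 > K1 = 587.
Since the inequalities point opposite ways, species 2 can invade but species 1 cannot.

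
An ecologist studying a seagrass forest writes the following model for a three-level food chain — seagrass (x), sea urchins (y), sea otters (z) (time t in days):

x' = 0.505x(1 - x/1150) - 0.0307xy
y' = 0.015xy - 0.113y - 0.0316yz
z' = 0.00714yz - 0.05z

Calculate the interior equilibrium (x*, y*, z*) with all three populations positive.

x* ≈ 660, y* ≈ 7, z* ≈ 310

From dz/dt = 0: 0.00714y* = 0.05, so y* = 7.
From dx/dt = 0: 0.505(1 - x*/1150) = 0.0307·7, giving x* = 1150·(1 - 0.426) = 660.
From dy/dt = 0: 0.015·660 - 0.113 = 0.0316z*, so z* = 9.79/0.0316 = 310.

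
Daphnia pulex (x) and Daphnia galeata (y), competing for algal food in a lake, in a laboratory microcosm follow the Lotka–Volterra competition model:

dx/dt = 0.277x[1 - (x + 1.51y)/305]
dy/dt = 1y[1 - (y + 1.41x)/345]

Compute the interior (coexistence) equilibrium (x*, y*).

Setting both brackets to zero gives the nullclines x + 1.51y = 305 and 1.41x + y = 345.
Substituting y = 345 - 1.41x into the first: x(1 - 1.51·1.41) = 305 - 1.51·345.
So x* = -216/-1.13 = 191, and then y* = 345 - 1.41·191 = 75.3.

x* ≈ 191, y* ≈ 75.3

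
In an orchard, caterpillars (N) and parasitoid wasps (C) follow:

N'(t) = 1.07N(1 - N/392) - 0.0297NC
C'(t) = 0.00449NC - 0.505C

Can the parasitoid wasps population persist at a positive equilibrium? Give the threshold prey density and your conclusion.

Threshold N = 112; K > 112, so yes, the predator persists.

The predator equation gives dC/dt > 0 only when N > 0.505/0.00449 = 112.
Without the predator, N → K = 392. Since 392 > 112, the predator can invade and persist.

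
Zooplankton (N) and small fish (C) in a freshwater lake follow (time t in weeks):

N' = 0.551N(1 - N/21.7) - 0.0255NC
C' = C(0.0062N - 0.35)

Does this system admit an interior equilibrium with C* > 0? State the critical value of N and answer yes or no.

Threshold N = 56.5; K < 56.5, so no, the predator goes extinct.

The predator equation gives dC/dt > 0 only when N > 0.35/0.0062 = 56.5.
Without the predator, N → K = 21.7. Since 21.7 < 56.5, the predator cannot invade.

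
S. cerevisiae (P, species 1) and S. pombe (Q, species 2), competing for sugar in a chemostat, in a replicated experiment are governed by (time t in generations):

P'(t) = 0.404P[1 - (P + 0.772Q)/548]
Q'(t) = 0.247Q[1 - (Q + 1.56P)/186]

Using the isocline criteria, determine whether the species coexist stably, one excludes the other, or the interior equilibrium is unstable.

species 1 excludes species 2

Compare the nullcline intercepts: K1/α12 = 548/0.772 = 710 > K2 = 186; K2/α21 = 186/1.56 = 119 < K1 = 548.
Since the inequalities point opposite ways, species 1 can invade but species 2 cannot.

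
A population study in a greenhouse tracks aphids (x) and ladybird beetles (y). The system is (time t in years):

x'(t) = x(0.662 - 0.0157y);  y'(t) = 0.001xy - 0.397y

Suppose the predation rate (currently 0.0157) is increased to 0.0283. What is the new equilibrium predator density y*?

At the interior fixed point, setting dx/dt = 0 with x > 0 fixes y* = (prey growth rate)/(xy coefficient) — independent of the other coefficients.
With the change, y* = 0.662/0.0283 = 23.4; it falls from 42.2.

y* ≈ 23.4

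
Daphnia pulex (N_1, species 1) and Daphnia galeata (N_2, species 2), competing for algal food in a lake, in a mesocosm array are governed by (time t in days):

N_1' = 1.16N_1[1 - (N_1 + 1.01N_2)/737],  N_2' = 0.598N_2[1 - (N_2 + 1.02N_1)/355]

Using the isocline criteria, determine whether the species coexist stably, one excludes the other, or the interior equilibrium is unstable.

Compare the nullcline intercepts: K1/α12 = 737/1.01 = 730 > K2 = 355; K2/α21 = 355/1.02 = 348 < K1 = 737.
Since the inequalities point opposite ways, species 1 can invade but species 2 cannot.

species 1 excludes species 2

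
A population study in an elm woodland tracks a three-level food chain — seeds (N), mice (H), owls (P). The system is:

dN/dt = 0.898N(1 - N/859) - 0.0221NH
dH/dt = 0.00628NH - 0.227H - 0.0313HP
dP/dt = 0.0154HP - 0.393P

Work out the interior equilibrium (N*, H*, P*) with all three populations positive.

From dP/dt = 0: 0.0154H* = 0.393, so H* = 25.5.
From dN/dt = 0: 0.898(1 - N*/859) = 0.0221·25.5, giving N* = 859·(1 - 0.628) = 320.
From dH/dt = 0: 0.00628·320 - 0.227 = 0.0313P*, so P* = 1.78/0.0313 = 56.9.

N* ≈ 320, H* ≈ 25.5, P* ≈ 56.9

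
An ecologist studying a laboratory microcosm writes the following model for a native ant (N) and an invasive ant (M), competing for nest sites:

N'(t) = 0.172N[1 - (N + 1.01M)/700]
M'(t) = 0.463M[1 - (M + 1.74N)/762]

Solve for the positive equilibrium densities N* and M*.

N* ≈ 91.9, M* ≈ 602

Setting both brackets to zero gives the nullclines N + 1.01M = 700 and 1.74N + M = 762.
Substituting M = 762 - 1.74N into the first: N(1 - 1.01·1.74) = 700 - 1.01·762.
So N* = -69.6/-0.757 = 91.9, and then M* = 762 - 1.74·91.9 = 602.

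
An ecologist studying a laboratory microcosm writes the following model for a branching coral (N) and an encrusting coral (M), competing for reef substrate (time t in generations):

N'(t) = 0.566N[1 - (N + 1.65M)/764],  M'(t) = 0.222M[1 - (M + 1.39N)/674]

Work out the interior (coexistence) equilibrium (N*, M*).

Setting both brackets to zero gives the nullclines N + 1.65M = 764 and 1.39N + M = 674.
Substituting M = 674 - 1.39N into the first: N(1 - 1.65·1.39) = 764 - 1.65·674.
So N* = -348/-1.29 = 269, and then M* = 674 - 1.39·269 = 300.

N* ≈ 269, M* ≈ 300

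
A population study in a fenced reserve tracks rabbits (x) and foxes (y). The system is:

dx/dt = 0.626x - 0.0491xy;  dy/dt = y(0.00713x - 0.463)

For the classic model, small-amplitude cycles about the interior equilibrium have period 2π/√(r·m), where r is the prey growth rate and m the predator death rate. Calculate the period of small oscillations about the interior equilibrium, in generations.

T ≈ 11.7 generations

Here r = 0.626 and m = 0.463, so r·m = 0.29.
ω = √0.29 = 0.538 per generation, hence T = 2π/ω ≈ 11.7 generations.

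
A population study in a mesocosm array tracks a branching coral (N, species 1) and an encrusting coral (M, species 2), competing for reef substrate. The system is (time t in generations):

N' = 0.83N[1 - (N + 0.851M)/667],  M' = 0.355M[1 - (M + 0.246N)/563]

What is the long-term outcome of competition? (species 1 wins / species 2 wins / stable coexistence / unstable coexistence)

Compare the nullcline intercepts: K1/α12 = 667/0.851 = 784 > K2 = 563; K2/α21 = 563/0.246 = 2290 > K1 = 667.
Since both inequalities hold, each species can invade when rare, so the interior equilibrium is stable.

stable coexistence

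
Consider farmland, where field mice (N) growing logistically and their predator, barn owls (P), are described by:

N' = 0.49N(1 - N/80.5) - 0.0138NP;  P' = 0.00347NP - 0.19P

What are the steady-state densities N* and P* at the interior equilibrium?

N* ≈ 54.8, P* ≈ 11.4

From dP/dt = 0 with P > 0: 0.00347N* = 0.19, so N* = 54.8.
Substitute into dN/dt = 0: 0.49(1 - 54.8/80.5) = 0.0138P*.
The bracket is 0.32, giving P* = 0.157/0.0138 = 11.4.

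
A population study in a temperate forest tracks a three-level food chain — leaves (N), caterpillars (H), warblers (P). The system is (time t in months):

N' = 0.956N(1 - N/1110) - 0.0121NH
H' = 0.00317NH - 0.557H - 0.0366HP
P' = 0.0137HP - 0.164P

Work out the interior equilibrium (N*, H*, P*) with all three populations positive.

N* ≈ 942, H* ≈ 12, P* ≈ 66.4

From dP/dt = 0: 0.0137H* = 0.164, so H* = 12.
From dN/dt = 0: 0.956(1 - N*/1110) = 0.0121·12, giving N* = 1110·(1 - 0.152) = 942.
From dH/dt = 0: 0.00317·942 - 0.557 = 0.0366P*, so P* = 2.43/0.0366 = 66.4.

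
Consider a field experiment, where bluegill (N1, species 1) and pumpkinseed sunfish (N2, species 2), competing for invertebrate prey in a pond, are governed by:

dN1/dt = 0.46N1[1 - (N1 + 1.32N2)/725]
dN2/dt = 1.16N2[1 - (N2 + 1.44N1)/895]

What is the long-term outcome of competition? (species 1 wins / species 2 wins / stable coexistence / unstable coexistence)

unstable coexistence (outcome depends on initial conditions)

Compare the nullcline intercepts: K1/α12 = 725/1.32 = 549 < K2 = 895; K2/α21 = 895/1.44 = 622 < K1 = 725.
Since both are reversed, neither can invade when rare; the interior point is a saddle.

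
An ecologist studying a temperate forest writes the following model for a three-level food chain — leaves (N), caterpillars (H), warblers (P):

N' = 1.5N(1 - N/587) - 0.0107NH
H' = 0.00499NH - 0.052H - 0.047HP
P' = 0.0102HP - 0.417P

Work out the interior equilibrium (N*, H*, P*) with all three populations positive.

N* ≈ 416, H* ≈ 40.9, P* ≈ 43

From dP/dt = 0: 0.0102H* = 0.417, so H* = 40.9.
From dN/dt = 0: 1.5(1 - N*/587) = 0.0107·40.9, giving N* = 587·(1 - 0.292) = 416.
From dH/dt = 0: 0.00499·416 - 0.052 = 0.047P*, so P* = 2.02/0.047 = 43.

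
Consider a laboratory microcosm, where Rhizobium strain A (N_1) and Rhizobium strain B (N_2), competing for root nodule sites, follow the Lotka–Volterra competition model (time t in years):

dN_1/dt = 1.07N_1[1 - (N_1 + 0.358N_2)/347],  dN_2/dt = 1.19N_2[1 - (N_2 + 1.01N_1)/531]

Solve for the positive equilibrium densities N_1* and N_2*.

N_1* ≈ 246, N_2* ≈ 283

Setting both brackets to zero gives the nullclines N_1 + 0.358N_2 = 347 and 1.01N_1 + N_2 = 531.
Substituting N_2 = 531 - 1.01N_1 into the first: N_1(1 - 0.358·1.01) = 347 - 0.358·531.
So N_1* = 157/0.638 = 246, and then N_2* = 531 - 1.01·246 = 283.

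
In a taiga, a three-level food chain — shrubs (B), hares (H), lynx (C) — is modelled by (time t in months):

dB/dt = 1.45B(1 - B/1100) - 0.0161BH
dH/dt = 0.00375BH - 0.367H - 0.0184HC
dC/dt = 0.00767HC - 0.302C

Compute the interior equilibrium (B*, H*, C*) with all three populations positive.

From dC/dt = 0: 0.00767H* = 0.302, so H* = 39.4.
From dB/dt = 0: 1.45(1 - B*/1100) = 0.0161·39.4, giving B* = 1100·(1 - 0.437) = 619.
From dH/dt = 0: 0.00375·619 - 0.367 = 0.0184C*, so C* = 1.95/0.0184 = 106.

B* ≈ 619, H* ≈ 39.4, C* ≈ 106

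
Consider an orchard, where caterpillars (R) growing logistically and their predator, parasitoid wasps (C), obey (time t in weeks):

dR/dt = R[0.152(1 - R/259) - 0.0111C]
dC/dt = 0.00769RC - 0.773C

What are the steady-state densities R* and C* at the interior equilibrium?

From dC/dt = 0 with C > 0: 0.00769R* = 0.773, so R* = 101.
Substitute into dR/dt = 0: 0.152(1 - 101/259) = 0.0111C*.
The bracket is 0.612, giving C* = 0.093/0.0111 = 8.38.

R* ≈ 101, C* ≈ 8.38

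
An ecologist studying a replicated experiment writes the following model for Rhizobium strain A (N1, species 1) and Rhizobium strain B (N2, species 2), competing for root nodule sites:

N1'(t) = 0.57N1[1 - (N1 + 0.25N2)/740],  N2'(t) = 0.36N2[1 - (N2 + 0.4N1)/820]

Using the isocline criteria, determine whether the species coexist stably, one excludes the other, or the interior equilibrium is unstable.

Compare the nullcline intercepts: K1/α12 = 740/0.25 = 2960 > K2 = 820; K2/α21 = 820/0.4 = 2050 > K1 = 740.
Since both inequalities hold, each species can invade when rare, so the interior equilibrium is stable.

stable coexistence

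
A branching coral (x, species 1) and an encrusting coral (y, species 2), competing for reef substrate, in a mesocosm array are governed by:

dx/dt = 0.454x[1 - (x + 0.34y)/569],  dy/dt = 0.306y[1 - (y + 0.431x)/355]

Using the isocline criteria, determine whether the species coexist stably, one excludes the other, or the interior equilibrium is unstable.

stable coexistence

Compare the nullcline intercepts: K1/α12 = 569/0.34 = 1670 > K2 = 355; K2/α21 = 355/0.431 = 824 > K1 = 569.
Since both inequalities hold, each species can invade when rare, so the interior equilibrium is stable.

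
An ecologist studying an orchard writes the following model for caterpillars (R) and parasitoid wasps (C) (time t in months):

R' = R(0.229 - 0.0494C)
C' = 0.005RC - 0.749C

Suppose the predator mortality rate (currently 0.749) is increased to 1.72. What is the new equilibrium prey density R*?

R* ≈ 344

At the interior fixed point, setting dC/dt = 0 with C > 0 fixes R* = (predator death rate)/(RC coefficient) — independent of the other coefficients.
With the change, R* = 1.72/0.005 = 344; it rises from 150.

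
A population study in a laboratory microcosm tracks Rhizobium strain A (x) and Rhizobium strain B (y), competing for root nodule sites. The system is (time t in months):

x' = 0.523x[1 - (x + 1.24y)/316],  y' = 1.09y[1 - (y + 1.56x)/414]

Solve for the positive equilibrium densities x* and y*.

x* ≈ 211, y* ≈ 84.5

Setting both brackets to zero gives the nullclines x + 1.24y = 316 and 1.56x + y = 414.
Substituting y = 414 - 1.56x into the first: x(1 - 1.24·1.56) = 316 - 1.24·414.
So x* = -197/-0.934 = 211, and then y* = 414 - 1.56·211 = 84.5.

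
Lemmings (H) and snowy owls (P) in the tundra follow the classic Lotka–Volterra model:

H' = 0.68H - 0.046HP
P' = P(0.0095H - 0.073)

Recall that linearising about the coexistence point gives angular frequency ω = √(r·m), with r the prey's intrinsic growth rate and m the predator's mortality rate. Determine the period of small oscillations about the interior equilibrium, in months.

T ≈ 28.2 months

Here r = 0.68 and m = 0.073, so r·m = 0.0496.
ω = √0.0496 = 0.223 per month, hence T = 2π/ω ≈ 28.2 months.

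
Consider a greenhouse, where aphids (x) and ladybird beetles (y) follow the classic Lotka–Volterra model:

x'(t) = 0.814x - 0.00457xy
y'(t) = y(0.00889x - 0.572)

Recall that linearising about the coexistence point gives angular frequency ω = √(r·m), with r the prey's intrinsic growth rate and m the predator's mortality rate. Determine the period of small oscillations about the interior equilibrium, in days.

T ≈ 9.21 days

Here r = 0.814 and m = 0.572, so r·m = 0.466.
ω = √0.466 = 0.682 per day, hence T = 2π/ω ≈ 9.21 days.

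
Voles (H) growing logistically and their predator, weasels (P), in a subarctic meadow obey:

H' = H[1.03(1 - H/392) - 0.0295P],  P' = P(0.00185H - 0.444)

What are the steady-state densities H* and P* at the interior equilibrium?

From dP/dt = 0 with P > 0: 0.00185H* = 0.444, so H* = 240.
Substitute into dH/dt = 0: 1.03(1 - 240/392) = 0.0295P*.
The bracket is 0.388, giving P* = 0.399/0.0295 = 13.5.

H* ≈ 240, P* ≈ 13.5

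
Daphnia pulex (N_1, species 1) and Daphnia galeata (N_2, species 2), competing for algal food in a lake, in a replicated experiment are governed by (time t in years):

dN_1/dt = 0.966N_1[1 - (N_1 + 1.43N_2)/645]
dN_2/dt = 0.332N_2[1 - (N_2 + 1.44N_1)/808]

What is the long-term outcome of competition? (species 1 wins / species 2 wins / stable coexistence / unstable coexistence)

Compare the nullcline intercepts: K1/α12 = 645/1.43 = 451 < K2 = 808; K2/α21 = 808/1.44 = 561 < K1 = 645.
Since both are reversed, neither can invade when rare; the interior point is a saddle.

unstable coexistence (outcome depends on initial conditions)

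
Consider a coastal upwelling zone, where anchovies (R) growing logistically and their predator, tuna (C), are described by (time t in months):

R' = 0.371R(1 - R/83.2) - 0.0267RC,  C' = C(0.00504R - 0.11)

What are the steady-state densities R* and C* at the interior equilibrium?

R* ≈ 21.8, C* ≈ 10.3

From dC/dt = 0 with C > 0: 0.00504R* = 0.11, so R* = 21.8.
Substitute into dR/dt = 0: 0.371(1 - 21.8/83.2) = 0.0267C*.
The bracket is 0.738, giving C* = 0.274/0.0267 = 10.3.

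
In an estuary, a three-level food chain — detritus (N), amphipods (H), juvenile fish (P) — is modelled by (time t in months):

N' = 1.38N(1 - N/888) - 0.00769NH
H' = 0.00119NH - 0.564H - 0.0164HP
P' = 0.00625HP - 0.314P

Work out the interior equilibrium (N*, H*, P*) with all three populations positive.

N* ≈ 639, H* ≈ 50.2, P* ≈ 12

From dP/dt = 0: 0.00625H* = 0.314, so H* = 50.2.
From dN/dt = 0: 1.38(1 - N*/888) = 0.00769·50.2, giving N* = 888·(1 - 0.28) = 639.
From dH/dt = 0: 0.00119·639 - 0.564 = 0.0164P*, so P* = 0.197/0.0164 = 12.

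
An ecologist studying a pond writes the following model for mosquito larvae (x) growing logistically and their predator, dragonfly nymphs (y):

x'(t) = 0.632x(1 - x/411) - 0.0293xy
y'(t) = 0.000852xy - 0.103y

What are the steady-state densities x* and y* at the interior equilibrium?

From dy/dt = 0 with y > 0: 0.000852x* = 0.103, so x* = 121.
Substitute into dx/dt = 0: 0.632(1 - 121/411) = 0.0293y*.
The bracket is 0.706, giving y* = 0.446/0.0293 = 15.2.

x* ≈ 121, y* ≈ 15.2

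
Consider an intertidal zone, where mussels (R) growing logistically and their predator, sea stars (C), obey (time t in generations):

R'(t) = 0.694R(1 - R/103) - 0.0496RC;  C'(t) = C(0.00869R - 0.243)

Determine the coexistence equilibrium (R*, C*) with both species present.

R* ≈ 28, C* ≈ 10.2

From dC/dt = 0 with C > 0: 0.00869R* = 0.243, so R* = 28.
Substitute into dR/dt = 0: 0.694(1 - 28/103) = 0.0496C*.
The bracket is 0.729, giving C* = 0.506/0.0496 = 10.2.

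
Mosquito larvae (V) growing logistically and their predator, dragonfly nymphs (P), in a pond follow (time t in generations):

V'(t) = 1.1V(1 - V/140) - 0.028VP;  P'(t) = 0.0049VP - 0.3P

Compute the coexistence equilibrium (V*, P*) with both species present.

From dP/dt = 0 with P > 0: 0.0049V* = 0.3, so V* = 61.2.
Substitute into dV/dt = 0: 1.1(1 - 61.2/140) = 0.028P*.
The bracket is 0.563, giving P* = 0.619/0.028 = 22.1.

V* ≈ 61.2, P* ≈ 22.1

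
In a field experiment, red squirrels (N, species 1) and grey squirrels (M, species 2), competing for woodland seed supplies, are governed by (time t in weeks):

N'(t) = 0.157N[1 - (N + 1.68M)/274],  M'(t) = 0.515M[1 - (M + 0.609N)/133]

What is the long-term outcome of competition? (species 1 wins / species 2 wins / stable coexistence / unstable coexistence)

species 1 excludes species 2

Compare the nullcline intercepts: K1/α12 = 274/1.68 = 163 > K2 = 133; K2/α21 = 133/0.609 = 218 < K1 = 274.
Since the inequalities point opposite ways, species 1 can invade but species 2 cannot.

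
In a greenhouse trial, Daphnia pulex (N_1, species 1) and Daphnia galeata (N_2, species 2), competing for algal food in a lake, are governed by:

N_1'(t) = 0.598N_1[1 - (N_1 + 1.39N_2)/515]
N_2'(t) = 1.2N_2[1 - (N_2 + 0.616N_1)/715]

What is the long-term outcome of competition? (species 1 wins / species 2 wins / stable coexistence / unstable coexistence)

species 2 excludes species 1

Compare the nullcline intercepts: K1/α12 = 515/1.39 = 371 < K2 = 715; K2/α21 = 715/0.616 = 1160 > K1 = 515.
Since the inequalities point opposite ways, species 2 can invade but species 1 cannot.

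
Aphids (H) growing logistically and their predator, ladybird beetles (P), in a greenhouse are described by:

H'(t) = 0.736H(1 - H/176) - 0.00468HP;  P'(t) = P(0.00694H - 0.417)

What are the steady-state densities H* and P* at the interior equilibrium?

From dP/dt = 0 with P > 0: 0.00694H* = 0.417, so H* = 60.1.
Substitute into dH/dt = 0: 0.736(1 - 60.1/176) = 0.00468P*.
The bracket is 0.659, giving P* = 0.485/0.00468 = 104.

H* ≈ 60.1, P* ≈ 104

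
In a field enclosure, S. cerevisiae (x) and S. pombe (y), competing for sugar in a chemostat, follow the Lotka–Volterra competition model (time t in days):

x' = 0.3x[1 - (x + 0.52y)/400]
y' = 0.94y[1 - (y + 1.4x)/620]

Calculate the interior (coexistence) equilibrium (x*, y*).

Setting both brackets to zero gives the nullclines x + 0.52y = 400 and 1.4x + y = 620.
Substituting y = 620 - 1.4x into the first: x(1 - 0.52·1.4) = 400 - 0.52·620.
So x* = 77.6/0.272 = 285, and then y* = 620 - 1.4·285 = 221.

x* ≈ 285, y* ≈ 221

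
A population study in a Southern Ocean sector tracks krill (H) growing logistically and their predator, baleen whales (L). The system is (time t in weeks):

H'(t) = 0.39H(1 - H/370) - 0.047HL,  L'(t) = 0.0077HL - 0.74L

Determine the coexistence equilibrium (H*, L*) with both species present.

From dL/dt = 0 with L > 0: 0.0077H* = 0.74, so H* = 96.1.
Substitute into dH/dt = 0: 0.39(1 - 96.1/370) = 0.047L*.
The bracket is 0.74, giving L* = 0.289/0.047 = 6.14.

H* ≈ 96.1, L* ≈ 6.14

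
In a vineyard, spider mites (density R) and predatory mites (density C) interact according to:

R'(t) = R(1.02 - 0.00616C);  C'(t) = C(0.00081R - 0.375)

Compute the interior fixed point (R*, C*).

R* ≈ 463, C* ≈ 166

Set dC/dt = 0 with C > 0: 0.00081R - 0.375 = 0, so R* = 0.375/0.00081 = 463.
Set dR/dt = 0 with R > 0: 1.02 - 0.00616C = 0, so C* = 1.02/0.00616 = 166.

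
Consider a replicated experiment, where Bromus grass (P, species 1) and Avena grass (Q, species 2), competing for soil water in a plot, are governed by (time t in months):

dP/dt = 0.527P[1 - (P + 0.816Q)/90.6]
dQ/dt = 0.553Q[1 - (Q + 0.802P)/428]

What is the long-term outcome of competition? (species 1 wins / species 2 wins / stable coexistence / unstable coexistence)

Compare the nullcline intercepts: K1/α12 = 90.6/0.816 = 111 < K2 = 428; K2/α21 = 428/0.802 = 534 > K1 = 90.6.
Since the inequalities point opposite ways, species 2 can invade but species 1 cannot.

species 2 excludes species 1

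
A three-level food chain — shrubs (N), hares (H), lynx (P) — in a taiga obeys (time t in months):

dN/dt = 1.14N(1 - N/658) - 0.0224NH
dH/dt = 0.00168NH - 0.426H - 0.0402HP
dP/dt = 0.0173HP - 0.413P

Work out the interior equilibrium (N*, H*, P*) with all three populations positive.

N* ≈ 349, H* ≈ 23.9, P* ≈ 4

From dP/dt = 0: 0.0173H* = 0.413, so H* = 23.9.
From dN/dt = 0: 1.14(1 - N*/658) = 0.0224·23.9, giving N* = 658·(1 - 0.469) = 349.
From dH/dt = 0: 0.00168·349 - 0.426 = 0.0402P*, so P* = 0.161/0.0402 = 4.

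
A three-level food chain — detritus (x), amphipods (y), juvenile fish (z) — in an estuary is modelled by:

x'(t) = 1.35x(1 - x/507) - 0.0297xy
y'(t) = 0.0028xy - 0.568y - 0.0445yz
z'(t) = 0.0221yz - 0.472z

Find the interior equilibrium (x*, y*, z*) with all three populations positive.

x* ≈ 269, y* ≈ 21.4, z* ≈ 4.15

From dz/dt = 0: 0.0221y* = 0.472, so y* = 21.4.
From dx/dt = 0: 1.35(1 - x*/507) = 0.0297·21.4, giving x* = 507·(1 - 0.47) = 269.
From dy/dt = 0: 0.0028·269 - 0.568 = 0.0445z*, so z* = 0.185/0.0445 = 4.15.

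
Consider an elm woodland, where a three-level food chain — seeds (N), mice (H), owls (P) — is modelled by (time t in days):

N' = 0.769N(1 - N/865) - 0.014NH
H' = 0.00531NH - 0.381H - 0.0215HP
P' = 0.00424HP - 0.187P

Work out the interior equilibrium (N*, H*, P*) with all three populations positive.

From dP/dt = 0: 0.00424H* = 0.187, so H* = 44.1.
From dN/dt = 0: 0.769(1 - N*/865) = 0.014·44.1, giving N* = 865·(1 - 0.803) = 170.
From dH/dt = 0: 0.00531·170 - 0.381 = 0.0215P*, so P* = 0.524/0.0215 = 24.4.

N* ≈ 170, H* ≈ 44.1, P* ≈ 24.4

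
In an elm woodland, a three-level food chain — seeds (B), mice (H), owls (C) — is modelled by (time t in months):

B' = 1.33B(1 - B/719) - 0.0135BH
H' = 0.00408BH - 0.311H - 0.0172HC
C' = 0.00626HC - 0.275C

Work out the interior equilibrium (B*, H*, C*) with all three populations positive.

B* ≈ 398, H* ≈ 43.9, C* ≈ 76.4

From dC/dt = 0: 0.00626H* = 0.275, so H* = 43.9.
From dB/dt = 0: 1.33(1 - B*/719) = 0.0135·43.9, giving B* = 719·(1 - 0.446) = 398.
From dH/dt = 0: 0.00408·398 - 0.311 = 0.0172C*, so C* = 1.31/0.0172 = 76.4.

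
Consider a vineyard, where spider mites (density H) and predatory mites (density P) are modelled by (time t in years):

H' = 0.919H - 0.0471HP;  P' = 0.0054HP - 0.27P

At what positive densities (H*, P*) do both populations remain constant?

H* ≈ 50, P* ≈ 19.5

Set dP/dt = 0 with P > 0: 0.0054H - 0.27 = 0, so H* = 0.27/0.0054 = 50.
Set dH/dt = 0 with H > 0: 0.919 - 0.0471P = 0, so P* = 0.919/0.0471 = 19.5.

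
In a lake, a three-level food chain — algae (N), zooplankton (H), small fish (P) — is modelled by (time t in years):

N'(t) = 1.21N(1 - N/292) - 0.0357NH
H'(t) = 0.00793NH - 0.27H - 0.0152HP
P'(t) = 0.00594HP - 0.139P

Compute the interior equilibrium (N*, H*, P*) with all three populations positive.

From dP/dt = 0: 0.00594H* = 0.139, so H* = 23.4.
From dN/dt = 0: 1.21(1 - N*/292) = 0.0357·23.4, giving N* = 292·(1 - 0.69) = 90.4.
From dH/dt = 0: 0.00793·90.4 - 0.27 = 0.0152P*, so P* = 0.447/0.0152 = 29.4.

N* ≈ 90.4, H* ≈ 23.4, P* ≈ 29.4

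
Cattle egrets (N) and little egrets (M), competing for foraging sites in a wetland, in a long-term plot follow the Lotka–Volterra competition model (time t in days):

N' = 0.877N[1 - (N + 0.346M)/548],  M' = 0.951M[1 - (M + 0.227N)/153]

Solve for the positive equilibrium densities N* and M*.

N* ≈ 537, M* ≈ 31

Setting both brackets to zero gives the nullclines N + 0.346M = 548 and 0.227N + M = 153.
Substituting M = 153 - 0.227N into the first: N(1 - 0.346·0.227) = 548 - 0.346·153.
So N* = 495/0.921 = 537, and then M* = 153 - 0.227·537 = 31.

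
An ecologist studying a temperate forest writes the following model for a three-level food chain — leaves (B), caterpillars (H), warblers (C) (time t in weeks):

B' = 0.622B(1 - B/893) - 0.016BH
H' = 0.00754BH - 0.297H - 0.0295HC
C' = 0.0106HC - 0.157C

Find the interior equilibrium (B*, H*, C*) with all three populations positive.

B* ≈ 553, H* ≈ 14.8, C* ≈ 131

From dC/dt = 0: 0.0106H* = 0.157, so H* = 14.8.
From dB/dt = 0: 0.622(1 - B*/893) = 0.016·14.8, giving B* = 893·(1 - 0.381) = 553.
From dH/dt = 0: 0.00754·553 - 0.297 = 0.0295C*, so C* = 3.87/0.0295 = 131.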